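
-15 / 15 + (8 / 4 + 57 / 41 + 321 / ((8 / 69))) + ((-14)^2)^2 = 13509341 / 328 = 41187.02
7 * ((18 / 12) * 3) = 63 / 2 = 31.50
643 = 643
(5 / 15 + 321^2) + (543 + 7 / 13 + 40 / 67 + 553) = 104138.47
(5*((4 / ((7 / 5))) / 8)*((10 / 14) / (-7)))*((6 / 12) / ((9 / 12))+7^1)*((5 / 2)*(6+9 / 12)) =-23.57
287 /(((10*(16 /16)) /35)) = 2009 /2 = 1004.50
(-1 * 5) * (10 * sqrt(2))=-50 * sqrt(2)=-70.71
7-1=6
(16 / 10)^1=8 / 5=1.60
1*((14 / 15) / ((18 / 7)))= 0.36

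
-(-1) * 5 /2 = 5 /2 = 2.50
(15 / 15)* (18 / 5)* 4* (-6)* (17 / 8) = -918 / 5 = -183.60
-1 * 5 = -5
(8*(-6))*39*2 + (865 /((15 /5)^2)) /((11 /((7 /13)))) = -4812473 /1287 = -3739.30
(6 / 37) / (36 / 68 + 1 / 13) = 663 / 2479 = 0.27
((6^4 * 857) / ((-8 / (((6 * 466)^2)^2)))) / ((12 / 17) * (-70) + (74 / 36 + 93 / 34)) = 1298183053596322816512 / 6827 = 190154248366240342.25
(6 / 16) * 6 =9 / 4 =2.25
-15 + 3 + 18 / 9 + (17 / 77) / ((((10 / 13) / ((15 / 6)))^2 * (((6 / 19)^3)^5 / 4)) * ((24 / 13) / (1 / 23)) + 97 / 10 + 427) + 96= 964515014467842052011575048692 / 11215224935682647256664632037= 86.00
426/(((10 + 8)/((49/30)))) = 3479/90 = 38.66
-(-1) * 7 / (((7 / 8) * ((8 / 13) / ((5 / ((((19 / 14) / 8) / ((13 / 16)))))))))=5915 / 19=311.32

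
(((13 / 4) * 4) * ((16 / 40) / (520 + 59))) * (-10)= -52 / 579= -0.09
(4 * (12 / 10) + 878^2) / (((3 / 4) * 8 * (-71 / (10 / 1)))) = -3854444 / 213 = -18095.98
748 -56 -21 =671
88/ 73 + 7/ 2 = 687/ 146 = 4.71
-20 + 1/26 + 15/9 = -1427/78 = -18.29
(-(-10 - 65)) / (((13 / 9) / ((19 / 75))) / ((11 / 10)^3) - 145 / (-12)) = 4.58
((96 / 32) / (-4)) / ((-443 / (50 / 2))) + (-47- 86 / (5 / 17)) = -3006709 / 8860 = -339.36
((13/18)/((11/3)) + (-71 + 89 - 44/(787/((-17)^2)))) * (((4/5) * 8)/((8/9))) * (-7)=-4449102/43285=-102.79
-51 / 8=-6.38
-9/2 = -4.50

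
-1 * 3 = -3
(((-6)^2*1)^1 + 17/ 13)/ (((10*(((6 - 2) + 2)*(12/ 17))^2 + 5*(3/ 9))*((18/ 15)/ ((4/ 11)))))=280330/ 4489199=0.06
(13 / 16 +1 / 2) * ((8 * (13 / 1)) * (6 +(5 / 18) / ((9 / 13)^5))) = 749271887 / 708588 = 1057.42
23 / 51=0.45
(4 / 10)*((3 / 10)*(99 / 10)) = 297 / 250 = 1.19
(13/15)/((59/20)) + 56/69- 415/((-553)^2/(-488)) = 733533140/414982813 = 1.77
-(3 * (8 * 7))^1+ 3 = -165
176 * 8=1408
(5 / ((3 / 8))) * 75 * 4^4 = 256000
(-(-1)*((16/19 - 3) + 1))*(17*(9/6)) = -561/19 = -29.53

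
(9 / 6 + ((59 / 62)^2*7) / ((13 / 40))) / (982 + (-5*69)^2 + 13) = 0.00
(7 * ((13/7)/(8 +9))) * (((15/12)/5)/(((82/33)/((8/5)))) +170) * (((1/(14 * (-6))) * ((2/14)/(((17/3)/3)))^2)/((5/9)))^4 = 1581183503381079/53838210514575589928621600000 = 0.00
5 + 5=10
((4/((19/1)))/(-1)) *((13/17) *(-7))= 364/323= 1.13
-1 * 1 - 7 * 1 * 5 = -36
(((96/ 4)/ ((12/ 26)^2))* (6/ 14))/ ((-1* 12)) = -169/ 42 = -4.02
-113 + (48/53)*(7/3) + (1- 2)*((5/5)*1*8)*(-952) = 397771/53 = 7505.11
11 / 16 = 0.69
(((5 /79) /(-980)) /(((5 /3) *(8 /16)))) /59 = -3 /2283890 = -0.00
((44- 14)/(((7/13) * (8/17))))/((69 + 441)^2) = 13/28560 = 0.00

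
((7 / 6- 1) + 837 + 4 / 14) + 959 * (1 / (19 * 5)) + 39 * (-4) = 2759273 / 3990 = 691.55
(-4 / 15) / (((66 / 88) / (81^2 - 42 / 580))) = -2332.77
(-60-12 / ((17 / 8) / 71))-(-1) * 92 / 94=-367510 / 799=-459.96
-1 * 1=-1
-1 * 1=-1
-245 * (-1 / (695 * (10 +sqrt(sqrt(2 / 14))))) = -4900 * 7^(3 / 4) / 9729861-49 * 7^(1 / 4) / 9729861 +490 * sqrt(7) / 9729861 +343000 / 9729861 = 0.03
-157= -157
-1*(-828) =828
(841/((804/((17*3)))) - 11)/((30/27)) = 102141/2680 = 38.11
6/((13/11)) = 66/13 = 5.08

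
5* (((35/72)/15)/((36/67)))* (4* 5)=11725/1944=6.03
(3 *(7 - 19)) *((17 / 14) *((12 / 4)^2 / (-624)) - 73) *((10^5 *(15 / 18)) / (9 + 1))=1993378125 / 91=21905254.12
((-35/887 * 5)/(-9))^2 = 30625/63728289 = 0.00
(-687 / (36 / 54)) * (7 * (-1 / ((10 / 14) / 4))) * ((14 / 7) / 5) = 403956 / 25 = 16158.24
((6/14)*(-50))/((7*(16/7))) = -75/56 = -1.34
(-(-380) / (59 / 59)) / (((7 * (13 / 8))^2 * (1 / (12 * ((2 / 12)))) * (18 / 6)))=48640 / 24843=1.96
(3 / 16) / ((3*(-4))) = -1 / 64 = -0.02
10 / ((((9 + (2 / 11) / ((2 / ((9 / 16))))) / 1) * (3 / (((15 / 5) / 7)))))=1760 / 11151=0.16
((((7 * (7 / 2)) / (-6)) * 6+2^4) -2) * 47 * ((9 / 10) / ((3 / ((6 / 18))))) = -987 / 20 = -49.35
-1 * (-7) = 7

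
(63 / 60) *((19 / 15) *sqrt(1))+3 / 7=1231 / 700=1.76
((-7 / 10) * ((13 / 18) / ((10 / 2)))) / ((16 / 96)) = -91 / 150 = -0.61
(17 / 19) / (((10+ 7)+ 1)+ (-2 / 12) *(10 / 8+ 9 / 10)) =2040 / 40223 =0.05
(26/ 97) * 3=78/ 97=0.80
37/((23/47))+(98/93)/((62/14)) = 5029315/66309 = 75.85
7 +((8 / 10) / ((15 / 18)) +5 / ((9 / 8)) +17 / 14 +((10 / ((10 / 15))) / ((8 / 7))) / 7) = 15.49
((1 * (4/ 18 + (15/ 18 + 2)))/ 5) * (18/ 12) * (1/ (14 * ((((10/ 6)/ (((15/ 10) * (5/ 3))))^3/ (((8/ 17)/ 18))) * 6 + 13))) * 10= 55/ 6804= 0.01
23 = 23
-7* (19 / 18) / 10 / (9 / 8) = -266 / 405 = -0.66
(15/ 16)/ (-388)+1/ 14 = 2999/ 43456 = 0.07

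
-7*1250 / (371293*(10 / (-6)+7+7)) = -26250 / 13737841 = -0.00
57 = 57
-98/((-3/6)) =196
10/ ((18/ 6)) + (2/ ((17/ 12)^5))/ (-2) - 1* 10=-29143636/ 4259571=-6.84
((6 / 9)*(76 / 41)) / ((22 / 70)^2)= 12.51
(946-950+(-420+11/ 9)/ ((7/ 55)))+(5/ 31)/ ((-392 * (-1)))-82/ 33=-3966306409/ 1203048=-3296.88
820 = 820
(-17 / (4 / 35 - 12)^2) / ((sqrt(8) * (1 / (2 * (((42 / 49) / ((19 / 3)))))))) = -26775 * sqrt(2) / 3288064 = -0.01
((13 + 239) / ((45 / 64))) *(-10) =-3584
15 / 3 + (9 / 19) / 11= 1054 / 209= 5.04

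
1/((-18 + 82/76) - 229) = -38/9345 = -0.00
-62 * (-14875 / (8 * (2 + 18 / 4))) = 461125 / 26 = 17735.58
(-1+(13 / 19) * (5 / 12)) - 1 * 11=-2671 / 228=-11.71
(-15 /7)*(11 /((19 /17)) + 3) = -3660 /133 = -27.52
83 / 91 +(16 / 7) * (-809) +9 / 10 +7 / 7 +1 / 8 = -960027 / 520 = -1846.21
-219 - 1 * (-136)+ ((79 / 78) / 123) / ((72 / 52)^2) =-19845269 / 239112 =-83.00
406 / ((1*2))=203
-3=-3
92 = 92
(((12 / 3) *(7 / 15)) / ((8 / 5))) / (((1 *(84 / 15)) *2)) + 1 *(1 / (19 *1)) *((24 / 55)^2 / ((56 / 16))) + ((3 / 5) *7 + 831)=16131115241 / 19311600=835.31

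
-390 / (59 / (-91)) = 35490 / 59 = 601.53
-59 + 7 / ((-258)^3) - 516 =-9874769407 / 17173512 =-575.00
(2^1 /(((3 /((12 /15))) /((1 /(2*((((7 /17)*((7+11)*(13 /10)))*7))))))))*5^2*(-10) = -17000 /17199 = -0.99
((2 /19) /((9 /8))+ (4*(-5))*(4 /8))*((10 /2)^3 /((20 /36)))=-42350 /19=-2228.95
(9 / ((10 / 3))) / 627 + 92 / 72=12058 / 9405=1.28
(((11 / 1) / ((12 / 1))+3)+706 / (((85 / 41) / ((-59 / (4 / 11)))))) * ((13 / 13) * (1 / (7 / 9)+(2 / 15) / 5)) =-38827814363 / 535500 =-72507.59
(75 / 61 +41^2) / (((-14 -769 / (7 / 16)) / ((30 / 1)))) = -3591560 / 126087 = -28.48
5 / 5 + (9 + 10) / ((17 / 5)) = 112 / 17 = 6.59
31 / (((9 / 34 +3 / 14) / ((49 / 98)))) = 3689 / 114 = 32.36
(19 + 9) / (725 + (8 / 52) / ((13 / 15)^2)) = 0.04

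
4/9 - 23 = -203/9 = -22.56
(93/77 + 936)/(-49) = -72165/3773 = -19.13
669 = 669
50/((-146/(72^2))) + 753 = -74631/73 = -1022.34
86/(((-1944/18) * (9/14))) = -301/243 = -1.24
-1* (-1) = 1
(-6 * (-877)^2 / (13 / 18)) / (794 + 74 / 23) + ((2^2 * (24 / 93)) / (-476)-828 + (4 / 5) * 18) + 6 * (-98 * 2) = -3665596255003 / 366391480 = -10004.59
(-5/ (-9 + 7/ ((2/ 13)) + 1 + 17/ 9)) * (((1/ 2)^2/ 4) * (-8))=45/ 709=0.06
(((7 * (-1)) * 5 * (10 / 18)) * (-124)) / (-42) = -57.41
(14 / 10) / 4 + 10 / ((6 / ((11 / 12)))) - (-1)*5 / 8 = 901 / 360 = 2.50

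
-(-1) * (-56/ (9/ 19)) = -1064/ 9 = -118.22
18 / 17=1.06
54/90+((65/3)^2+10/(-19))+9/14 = 470.16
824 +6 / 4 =825.50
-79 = -79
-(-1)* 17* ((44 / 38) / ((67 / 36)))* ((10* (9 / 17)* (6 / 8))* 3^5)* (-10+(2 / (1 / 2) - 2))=-81638.84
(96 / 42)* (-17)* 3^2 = -2448 / 7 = -349.71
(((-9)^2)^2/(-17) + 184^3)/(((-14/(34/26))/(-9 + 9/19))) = 8577495567/1729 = 4960957.53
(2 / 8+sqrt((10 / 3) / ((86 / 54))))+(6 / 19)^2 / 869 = 313853 / 1254836+3 * sqrt(430) / 43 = 1.70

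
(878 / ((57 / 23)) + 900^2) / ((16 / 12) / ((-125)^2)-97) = -8354.18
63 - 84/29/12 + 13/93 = 169637/2697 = 62.90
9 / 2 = 4.50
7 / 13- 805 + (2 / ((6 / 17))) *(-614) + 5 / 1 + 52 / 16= -666985 / 156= -4275.54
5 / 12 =0.42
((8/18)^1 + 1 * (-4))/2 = -16/9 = -1.78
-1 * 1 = -1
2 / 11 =0.18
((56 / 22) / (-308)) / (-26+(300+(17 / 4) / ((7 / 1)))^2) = -784 / 8569886105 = -0.00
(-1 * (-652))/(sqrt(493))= 29.36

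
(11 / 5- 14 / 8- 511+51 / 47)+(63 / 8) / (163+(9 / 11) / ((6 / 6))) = -1725781933 / 3387760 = -509.42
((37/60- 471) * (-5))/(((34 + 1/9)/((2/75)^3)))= 56446/43171875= 0.00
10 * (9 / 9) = 10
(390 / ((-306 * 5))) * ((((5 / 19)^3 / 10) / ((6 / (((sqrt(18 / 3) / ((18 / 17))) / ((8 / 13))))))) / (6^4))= -4225 * sqrt(6) / 46081944576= -0.00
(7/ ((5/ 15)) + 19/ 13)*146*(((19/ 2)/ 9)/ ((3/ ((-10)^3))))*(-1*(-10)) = -4050040000/ 351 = -11538575.50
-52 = -52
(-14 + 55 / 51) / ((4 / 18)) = -1977 / 34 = -58.15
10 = 10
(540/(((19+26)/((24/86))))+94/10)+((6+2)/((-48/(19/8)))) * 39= -9249/3440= -2.69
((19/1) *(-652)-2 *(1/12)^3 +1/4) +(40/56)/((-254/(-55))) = -9514863313/768096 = -12387.60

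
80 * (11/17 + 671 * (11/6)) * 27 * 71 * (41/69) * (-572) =-25084877394720/391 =-64155696661.69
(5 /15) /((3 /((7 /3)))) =7 /27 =0.26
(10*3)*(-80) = -2400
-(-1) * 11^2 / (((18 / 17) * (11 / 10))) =935 / 9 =103.89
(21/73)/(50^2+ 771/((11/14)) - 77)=0.00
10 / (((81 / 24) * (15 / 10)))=160 / 81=1.98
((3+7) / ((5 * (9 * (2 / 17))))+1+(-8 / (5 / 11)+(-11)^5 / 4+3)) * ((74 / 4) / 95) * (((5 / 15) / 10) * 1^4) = -268227911 / 1026000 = -261.43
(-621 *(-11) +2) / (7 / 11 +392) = 75163 / 4319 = 17.40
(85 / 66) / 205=17 / 2706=0.01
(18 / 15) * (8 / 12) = 4 / 5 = 0.80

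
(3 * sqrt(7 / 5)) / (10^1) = 3 * sqrt(35) / 50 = 0.35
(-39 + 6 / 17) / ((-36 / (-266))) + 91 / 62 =-149716 / 527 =-284.09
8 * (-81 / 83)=-648 / 83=-7.81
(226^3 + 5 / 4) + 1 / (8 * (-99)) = 9142196381 / 792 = 11543177.25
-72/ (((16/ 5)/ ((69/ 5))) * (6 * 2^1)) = -207/ 8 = -25.88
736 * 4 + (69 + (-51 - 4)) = 2958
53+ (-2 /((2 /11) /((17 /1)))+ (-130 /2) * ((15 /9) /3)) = -1531 /9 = -170.11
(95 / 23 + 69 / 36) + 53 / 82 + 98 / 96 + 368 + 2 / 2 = 5683865 / 15088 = 376.71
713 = 713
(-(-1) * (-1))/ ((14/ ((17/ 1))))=-17/ 14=-1.21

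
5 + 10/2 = 10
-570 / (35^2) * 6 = -684 / 245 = -2.79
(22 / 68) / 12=11 / 408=0.03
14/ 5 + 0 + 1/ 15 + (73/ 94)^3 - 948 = -11769354113/ 12458760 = -944.66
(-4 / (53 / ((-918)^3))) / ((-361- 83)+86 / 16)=-133112.48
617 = 617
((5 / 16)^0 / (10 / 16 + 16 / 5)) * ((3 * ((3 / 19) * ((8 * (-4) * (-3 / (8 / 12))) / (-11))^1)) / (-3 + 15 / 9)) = 4320 / 3553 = 1.22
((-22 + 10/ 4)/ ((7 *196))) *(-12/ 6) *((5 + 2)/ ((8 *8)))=39/ 12544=0.00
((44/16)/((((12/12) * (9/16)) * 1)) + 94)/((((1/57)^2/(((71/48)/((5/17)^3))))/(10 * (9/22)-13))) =-549159374183/3300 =-166411931.57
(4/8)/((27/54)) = 1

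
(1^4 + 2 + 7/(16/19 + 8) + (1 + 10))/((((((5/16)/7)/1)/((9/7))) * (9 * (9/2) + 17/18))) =3834/373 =10.28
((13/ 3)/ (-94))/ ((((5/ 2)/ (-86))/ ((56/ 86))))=728/ 705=1.03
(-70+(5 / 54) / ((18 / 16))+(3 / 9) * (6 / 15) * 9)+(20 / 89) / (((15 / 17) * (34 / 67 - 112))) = -68.72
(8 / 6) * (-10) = -40 / 3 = -13.33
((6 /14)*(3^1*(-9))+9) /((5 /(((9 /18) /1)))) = -9 /35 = -0.26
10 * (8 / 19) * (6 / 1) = 480 / 19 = 25.26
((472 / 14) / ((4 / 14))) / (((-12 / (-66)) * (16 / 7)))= 4543 / 16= 283.94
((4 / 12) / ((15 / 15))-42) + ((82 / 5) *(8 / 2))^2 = 319627 / 75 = 4261.69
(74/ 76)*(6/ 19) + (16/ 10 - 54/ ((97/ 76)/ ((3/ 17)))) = -16545653/ 2976445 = -5.56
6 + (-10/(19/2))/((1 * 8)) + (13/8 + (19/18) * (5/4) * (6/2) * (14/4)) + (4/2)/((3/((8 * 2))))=29197/912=32.01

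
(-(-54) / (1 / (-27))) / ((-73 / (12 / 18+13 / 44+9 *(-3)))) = -835191 / 1606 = -520.04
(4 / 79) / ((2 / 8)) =16 / 79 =0.20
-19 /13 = -1.46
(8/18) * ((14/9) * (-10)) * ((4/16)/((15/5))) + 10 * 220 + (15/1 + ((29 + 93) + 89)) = 2425.42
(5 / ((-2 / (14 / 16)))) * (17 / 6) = -595 / 96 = -6.20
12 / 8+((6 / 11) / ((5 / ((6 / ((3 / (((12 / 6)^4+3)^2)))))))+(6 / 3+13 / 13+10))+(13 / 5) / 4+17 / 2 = 22531 / 220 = 102.41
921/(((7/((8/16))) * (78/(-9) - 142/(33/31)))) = -30393/65632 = -0.46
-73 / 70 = -1.04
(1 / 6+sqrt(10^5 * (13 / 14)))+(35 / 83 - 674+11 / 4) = -667979 / 996+100 * sqrt(455) / 7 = -365.94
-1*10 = -10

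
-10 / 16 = -5 / 8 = -0.62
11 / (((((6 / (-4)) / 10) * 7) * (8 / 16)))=-440 / 21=-20.95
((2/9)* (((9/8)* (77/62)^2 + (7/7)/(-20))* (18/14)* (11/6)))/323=2850287/1042954080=0.00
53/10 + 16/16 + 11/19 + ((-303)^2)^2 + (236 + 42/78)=20819365029311/2470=8428892724.42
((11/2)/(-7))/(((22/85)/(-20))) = 425/7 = 60.71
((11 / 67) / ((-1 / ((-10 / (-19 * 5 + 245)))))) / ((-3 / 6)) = -22 / 1005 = -0.02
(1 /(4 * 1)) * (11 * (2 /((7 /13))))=143 /14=10.21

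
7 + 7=14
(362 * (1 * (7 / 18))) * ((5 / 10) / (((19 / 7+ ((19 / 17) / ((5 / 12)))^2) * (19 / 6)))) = 64078525 / 28566291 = 2.24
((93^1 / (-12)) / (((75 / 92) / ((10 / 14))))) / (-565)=713 / 59325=0.01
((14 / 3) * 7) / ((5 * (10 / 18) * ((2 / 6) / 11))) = 388.08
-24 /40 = -3 /5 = -0.60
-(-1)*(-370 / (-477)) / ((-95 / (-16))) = 0.13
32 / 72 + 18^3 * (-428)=-22464860 / 9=-2496095.56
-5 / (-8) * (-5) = -25 / 8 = -3.12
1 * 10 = 10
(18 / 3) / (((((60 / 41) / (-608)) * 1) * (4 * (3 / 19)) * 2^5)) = -14801 / 120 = -123.34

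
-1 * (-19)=19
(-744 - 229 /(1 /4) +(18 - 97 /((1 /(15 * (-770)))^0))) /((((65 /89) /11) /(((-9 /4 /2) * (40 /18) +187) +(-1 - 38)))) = -495421971 /130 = -3810938.24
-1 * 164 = -164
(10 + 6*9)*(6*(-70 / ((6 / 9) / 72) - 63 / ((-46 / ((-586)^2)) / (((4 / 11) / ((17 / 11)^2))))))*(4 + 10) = 2288539201536 / 6647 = 344296555.07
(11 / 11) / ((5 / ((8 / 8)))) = 1 / 5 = 0.20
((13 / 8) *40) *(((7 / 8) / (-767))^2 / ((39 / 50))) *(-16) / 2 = -0.00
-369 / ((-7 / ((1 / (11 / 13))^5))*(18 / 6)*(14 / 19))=867711741 / 15782998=54.98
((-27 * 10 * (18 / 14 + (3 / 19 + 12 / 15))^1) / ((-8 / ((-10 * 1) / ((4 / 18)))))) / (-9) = 50355 / 133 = 378.61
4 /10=2 /5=0.40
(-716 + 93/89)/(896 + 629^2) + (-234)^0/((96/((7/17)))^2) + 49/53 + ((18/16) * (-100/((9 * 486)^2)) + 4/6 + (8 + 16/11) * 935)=866984906763107972566463/98057585248526343168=8841.59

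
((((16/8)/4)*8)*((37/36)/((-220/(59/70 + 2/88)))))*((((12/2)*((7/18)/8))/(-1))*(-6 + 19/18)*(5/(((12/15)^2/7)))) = -1.28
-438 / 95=-4.61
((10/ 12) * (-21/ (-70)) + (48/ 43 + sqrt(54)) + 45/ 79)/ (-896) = -3 * sqrt(6)/ 896-26305/ 12174848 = -0.01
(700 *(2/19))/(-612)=-350/2907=-0.12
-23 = -23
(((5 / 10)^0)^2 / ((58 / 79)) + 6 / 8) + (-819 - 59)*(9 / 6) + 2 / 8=-76249 / 58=-1314.64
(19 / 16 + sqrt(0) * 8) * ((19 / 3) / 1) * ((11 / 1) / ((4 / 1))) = 3971 / 192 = 20.68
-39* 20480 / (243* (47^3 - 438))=-53248 / 1674837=-0.03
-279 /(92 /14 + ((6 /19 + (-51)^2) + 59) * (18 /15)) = -185535 /2127302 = -0.09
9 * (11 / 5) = 99 / 5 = 19.80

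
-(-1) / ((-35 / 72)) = -72 / 35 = -2.06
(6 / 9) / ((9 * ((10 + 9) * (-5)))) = -2 / 2565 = -0.00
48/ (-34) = -24/ 17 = -1.41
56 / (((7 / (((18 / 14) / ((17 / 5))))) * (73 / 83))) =29880 / 8687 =3.44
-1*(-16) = 16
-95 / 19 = -5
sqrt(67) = 8.19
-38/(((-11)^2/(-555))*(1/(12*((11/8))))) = 31635/11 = 2875.91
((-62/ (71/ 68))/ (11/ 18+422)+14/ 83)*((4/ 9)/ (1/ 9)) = 5050616/ 44828051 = 0.11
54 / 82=27 / 41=0.66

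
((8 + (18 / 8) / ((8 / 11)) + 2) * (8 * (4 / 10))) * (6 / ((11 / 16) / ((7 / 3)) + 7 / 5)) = 140784 / 949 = 148.35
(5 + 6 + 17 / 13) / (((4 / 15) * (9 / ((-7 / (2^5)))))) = -175 / 156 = -1.12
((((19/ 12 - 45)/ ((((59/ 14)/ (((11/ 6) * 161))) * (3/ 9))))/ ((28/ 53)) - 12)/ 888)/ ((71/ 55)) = -72743605/ 4825728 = -15.07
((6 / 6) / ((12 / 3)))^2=1 / 16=0.06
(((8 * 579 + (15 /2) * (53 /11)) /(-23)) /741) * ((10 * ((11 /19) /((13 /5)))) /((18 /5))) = -1426375 /8419242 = -0.17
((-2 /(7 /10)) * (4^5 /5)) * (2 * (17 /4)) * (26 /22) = -452608 /77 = -5878.03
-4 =-4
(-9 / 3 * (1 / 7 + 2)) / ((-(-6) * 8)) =-15 / 112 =-0.13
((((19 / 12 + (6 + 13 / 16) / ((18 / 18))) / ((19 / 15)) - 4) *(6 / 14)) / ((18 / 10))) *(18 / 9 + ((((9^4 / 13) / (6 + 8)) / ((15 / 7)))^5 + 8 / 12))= 119925850932787897679 / 142220070720000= 843241.40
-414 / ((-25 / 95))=1573.20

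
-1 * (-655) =655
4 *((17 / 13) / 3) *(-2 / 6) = -68 / 117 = -0.58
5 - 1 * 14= -9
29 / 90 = 0.32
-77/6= -12.83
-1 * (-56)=56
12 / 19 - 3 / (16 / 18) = -417 / 152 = -2.74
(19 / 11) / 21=19 / 231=0.08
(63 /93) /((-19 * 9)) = -7 /1767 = -0.00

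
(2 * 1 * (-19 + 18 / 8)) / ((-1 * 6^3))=67 / 432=0.16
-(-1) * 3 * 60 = 180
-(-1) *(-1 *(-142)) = 142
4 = 4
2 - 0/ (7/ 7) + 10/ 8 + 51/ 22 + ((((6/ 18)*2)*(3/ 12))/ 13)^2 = 93164/ 16731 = 5.57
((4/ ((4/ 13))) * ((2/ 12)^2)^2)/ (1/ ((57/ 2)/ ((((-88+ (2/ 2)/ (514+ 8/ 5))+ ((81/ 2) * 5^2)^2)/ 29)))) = 37381/ 4621920696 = 0.00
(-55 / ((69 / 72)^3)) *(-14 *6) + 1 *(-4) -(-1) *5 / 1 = 63879047 / 12167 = 5250.19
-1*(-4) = 4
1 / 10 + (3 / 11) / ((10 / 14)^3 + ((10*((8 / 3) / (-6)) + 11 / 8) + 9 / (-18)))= 129781 / 8706610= 0.01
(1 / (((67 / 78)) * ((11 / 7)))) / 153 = 182 / 37587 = 0.00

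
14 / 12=7 / 6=1.17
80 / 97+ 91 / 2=8987 / 194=46.32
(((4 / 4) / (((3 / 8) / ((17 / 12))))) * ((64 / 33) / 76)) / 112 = 34 / 39501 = 0.00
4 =4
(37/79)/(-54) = -37/4266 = -0.01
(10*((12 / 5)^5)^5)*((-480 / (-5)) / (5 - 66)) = -183160735956612504883449298944 / 3635883331298828125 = -50375856227.26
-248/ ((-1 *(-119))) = -2.08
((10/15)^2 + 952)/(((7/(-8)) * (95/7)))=-68576/855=-80.21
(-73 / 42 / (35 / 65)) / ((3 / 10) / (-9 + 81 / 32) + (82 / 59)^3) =-22414037165 / 18319717808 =-1.22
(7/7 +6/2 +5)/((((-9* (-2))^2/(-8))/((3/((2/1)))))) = -1/3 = -0.33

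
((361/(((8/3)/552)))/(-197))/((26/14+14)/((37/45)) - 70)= 7.48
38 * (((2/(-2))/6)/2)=-19/6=-3.17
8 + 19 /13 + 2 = 149 /13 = 11.46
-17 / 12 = -1.42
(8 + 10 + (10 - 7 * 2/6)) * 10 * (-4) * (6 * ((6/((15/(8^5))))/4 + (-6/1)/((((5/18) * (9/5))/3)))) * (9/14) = -12833568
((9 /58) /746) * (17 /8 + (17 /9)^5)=12362689 /2271050784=0.01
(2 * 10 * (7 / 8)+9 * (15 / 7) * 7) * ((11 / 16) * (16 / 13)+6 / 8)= 25315 / 104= 243.41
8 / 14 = 0.57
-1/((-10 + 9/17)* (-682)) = -17/109802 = -0.00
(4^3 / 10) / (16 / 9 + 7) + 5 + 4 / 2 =3053 / 395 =7.73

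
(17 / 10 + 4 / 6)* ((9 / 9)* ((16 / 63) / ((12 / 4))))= 568 / 2835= 0.20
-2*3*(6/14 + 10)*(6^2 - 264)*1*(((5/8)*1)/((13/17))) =1061055/91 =11659.95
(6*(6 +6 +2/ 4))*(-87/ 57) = -2175/ 19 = -114.47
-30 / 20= -3 / 2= -1.50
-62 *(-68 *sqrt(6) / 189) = 4216 *sqrt(6) / 189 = 54.64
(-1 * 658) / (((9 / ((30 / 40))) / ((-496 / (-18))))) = -40796 / 27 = -1510.96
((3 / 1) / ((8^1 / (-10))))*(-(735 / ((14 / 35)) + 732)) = 9635.62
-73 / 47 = -1.55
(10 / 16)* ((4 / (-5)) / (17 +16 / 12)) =-3 / 110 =-0.03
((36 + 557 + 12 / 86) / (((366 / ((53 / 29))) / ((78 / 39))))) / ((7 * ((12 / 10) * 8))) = 6758825 / 76675536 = 0.09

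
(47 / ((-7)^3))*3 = -141 / 343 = -0.41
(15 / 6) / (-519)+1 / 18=79 / 1557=0.05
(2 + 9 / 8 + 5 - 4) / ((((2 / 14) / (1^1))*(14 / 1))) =33 / 16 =2.06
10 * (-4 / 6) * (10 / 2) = -100 / 3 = -33.33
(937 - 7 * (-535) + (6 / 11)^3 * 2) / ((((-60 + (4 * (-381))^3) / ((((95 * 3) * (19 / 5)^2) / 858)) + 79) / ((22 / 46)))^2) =293198116375294 / 149083697675730384468975368339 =0.00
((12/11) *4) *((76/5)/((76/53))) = 2544/55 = 46.25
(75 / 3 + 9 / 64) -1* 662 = -40759 / 64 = -636.86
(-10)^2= 100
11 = 11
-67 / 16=-4.19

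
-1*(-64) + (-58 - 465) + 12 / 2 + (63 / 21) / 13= -5886 / 13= -452.77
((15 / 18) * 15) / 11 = 25 / 22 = 1.14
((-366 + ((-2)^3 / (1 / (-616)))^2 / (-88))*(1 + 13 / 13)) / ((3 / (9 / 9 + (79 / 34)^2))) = -1022021299 / 867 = -1178801.96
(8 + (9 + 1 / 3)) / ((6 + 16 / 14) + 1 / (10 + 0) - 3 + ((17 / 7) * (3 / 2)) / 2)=7280 / 2547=2.86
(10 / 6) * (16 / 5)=16 / 3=5.33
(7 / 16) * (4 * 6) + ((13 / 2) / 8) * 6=123 / 8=15.38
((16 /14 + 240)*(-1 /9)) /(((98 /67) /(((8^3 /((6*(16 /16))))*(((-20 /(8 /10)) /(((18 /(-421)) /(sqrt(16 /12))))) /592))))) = -9522683200*sqrt(3) /9251739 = -1782.78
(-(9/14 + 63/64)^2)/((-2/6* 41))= 1594323/8228864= 0.19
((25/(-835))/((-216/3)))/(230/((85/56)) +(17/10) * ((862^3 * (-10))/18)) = -85/123650533334432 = -0.00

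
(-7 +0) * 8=-56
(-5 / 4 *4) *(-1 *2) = 10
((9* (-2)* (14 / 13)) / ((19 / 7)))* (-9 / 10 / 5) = 7938 / 6175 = 1.29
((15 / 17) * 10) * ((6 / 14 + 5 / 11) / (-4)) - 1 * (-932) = 71614 / 77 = 930.05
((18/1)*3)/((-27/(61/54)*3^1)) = -61/81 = -0.75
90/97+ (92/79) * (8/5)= 106942/38315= 2.79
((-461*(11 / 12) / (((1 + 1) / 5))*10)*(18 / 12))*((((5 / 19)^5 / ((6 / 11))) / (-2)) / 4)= 4357890625 / 950822016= 4.58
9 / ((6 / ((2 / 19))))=0.16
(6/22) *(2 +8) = 30/11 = 2.73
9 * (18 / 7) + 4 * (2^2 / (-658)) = 7606 / 329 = 23.12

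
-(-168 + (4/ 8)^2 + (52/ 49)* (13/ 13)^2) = 32671/ 196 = 166.69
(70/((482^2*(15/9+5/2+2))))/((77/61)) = 0.00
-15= -15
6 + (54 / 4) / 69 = 285 / 46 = 6.20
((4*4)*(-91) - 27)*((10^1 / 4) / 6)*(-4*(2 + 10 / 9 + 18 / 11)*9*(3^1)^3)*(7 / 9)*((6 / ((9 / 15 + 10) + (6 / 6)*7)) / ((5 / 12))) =1814530.17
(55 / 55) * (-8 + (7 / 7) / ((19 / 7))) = -145 / 19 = -7.63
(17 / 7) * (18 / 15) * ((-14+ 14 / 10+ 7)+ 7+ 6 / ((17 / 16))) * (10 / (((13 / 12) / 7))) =86256 / 65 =1327.02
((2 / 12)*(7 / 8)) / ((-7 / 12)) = -0.25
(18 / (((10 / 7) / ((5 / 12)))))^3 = 9261 / 64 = 144.70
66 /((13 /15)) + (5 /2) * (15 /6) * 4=1315 /13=101.15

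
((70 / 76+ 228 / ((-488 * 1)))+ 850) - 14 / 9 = 8854858 / 10431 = 848.90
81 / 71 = 1.14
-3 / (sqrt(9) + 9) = -1 / 4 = -0.25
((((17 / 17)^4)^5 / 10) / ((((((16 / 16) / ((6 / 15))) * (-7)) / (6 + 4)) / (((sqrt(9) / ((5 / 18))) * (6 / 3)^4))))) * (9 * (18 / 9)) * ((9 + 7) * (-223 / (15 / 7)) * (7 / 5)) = 258951168 / 625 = 414321.87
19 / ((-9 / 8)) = -152 / 9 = -16.89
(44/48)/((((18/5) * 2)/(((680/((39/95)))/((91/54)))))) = 444125/3549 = 125.14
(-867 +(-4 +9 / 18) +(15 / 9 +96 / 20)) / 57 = -25921 / 1710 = -15.16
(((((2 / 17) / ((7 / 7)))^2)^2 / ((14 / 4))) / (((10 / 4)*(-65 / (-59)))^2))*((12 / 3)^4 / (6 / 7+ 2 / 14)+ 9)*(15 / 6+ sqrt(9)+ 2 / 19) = 2515008576 / 234662689625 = 0.01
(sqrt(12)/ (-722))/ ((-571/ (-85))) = -85*sqrt(3)/ 206131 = -0.00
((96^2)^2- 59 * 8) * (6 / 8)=63700638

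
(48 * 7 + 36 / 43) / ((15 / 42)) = 202776 / 215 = 943.14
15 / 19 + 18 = 18.79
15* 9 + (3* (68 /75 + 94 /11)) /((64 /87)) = 1527213 /8800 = 173.55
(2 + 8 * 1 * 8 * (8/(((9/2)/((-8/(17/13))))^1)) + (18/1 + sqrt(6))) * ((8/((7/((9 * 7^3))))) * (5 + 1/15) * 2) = -6163130624/255 + 178752 * sqrt(6)/5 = -24081569.46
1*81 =81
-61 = -61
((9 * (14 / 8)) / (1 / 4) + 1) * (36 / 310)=1152 / 155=7.43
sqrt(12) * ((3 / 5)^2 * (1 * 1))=18 * sqrt(3) / 25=1.25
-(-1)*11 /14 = 11 /14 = 0.79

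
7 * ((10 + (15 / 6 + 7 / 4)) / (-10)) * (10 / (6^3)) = -133 / 288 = -0.46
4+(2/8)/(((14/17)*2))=465/112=4.15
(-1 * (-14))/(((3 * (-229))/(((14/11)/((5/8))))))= -1568/37785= -0.04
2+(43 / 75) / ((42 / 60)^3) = 3778 / 1029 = 3.67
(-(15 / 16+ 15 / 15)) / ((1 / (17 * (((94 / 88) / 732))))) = -24769 / 515328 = -0.05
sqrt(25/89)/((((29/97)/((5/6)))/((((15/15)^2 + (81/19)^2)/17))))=8392925 * sqrt(89)/47518791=1.67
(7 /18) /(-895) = -7 /16110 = -0.00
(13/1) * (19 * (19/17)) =4693/17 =276.06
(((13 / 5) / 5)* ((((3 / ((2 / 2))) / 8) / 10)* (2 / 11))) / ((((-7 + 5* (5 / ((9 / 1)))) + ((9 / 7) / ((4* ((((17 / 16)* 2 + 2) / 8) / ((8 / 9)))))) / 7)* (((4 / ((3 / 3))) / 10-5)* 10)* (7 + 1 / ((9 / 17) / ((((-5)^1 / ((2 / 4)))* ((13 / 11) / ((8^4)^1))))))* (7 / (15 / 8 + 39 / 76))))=54336744 / 59881941044875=0.00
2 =2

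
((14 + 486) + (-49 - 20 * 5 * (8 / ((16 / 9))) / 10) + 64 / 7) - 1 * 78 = 2360 / 7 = 337.14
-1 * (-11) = 11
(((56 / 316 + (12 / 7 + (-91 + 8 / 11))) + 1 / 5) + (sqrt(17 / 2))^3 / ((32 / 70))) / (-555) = 2682032 / 16880325- 119* sqrt(34) / 7104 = 0.06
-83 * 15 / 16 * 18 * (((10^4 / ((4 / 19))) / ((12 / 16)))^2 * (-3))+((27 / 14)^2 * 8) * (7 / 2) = 117979312500729 / 7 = 16854187500104.14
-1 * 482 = -482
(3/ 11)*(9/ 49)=27/ 539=0.05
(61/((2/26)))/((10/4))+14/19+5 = 322.94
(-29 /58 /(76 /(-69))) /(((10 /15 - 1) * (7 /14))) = -207 /76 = -2.72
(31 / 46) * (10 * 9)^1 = 1395 / 23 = 60.65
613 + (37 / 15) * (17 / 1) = 9824 / 15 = 654.93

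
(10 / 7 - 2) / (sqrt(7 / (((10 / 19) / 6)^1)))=-4 * sqrt(1995) / 2793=-0.06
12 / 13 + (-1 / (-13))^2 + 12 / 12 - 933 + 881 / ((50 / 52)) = -62661 / 4225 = -14.83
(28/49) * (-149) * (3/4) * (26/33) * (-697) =2700178/77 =35067.25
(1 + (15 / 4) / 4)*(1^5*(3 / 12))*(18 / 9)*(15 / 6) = 155 / 64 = 2.42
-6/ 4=-3/ 2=-1.50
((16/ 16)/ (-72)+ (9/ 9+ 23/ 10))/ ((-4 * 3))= -0.27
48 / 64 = 3 / 4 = 0.75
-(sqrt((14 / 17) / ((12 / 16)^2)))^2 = -224 / 153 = -1.46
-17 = -17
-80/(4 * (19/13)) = -260/19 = -13.68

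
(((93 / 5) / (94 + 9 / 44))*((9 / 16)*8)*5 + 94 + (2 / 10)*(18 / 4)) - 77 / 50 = 2026956 / 20725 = 97.80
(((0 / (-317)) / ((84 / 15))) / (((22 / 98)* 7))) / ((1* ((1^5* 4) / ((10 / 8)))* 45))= 0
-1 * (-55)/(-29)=-55/29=-1.90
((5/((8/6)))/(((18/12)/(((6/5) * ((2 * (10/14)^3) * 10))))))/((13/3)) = 22500/4459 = 5.05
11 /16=0.69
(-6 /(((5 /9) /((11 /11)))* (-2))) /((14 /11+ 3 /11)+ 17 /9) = 2673 /1700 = 1.57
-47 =-47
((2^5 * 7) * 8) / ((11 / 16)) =28672 / 11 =2606.55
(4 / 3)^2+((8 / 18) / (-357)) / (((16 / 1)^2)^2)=93585407 / 52641792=1.78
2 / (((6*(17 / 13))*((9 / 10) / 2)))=260 / 459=0.57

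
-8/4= -2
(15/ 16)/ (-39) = -5/ 208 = -0.02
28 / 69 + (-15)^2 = 15553 / 69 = 225.41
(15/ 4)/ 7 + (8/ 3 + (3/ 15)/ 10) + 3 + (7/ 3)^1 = 5989/ 700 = 8.56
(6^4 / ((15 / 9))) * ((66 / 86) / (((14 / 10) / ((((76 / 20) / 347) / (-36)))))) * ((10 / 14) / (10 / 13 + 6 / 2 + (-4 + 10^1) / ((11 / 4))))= -9683388 / 622190779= -0.02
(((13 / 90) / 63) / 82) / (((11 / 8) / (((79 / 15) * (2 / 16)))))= 0.00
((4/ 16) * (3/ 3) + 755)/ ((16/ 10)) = 15105/ 32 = 472.03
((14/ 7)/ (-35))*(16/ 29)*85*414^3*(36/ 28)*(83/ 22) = -14417518893696/ 15631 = -922367020.26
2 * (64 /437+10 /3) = 6.96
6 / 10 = 3 / 5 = 0.60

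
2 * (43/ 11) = 86/ 11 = 7.82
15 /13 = 1.15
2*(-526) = -1052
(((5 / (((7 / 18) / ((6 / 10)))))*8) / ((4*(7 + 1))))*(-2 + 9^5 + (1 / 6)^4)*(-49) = -535674391 / 96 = -5579941.57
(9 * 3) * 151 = 4077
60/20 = 3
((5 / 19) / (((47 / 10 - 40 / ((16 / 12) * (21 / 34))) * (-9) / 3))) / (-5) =-70 / 175047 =-0.00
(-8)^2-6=58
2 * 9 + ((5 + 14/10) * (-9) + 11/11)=-193/5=-38.60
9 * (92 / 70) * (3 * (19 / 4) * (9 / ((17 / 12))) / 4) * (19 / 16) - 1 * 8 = 5900567 / 19040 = 309.90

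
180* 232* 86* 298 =1070225280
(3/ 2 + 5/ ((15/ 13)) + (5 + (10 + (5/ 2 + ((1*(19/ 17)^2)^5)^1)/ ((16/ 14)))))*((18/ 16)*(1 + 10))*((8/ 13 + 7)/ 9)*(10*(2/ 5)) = 902119629545034681/ 838653462586784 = 1075.68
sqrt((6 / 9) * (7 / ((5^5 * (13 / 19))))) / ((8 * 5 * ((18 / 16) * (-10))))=-0.00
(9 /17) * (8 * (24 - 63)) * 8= -22464 /17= -1321.41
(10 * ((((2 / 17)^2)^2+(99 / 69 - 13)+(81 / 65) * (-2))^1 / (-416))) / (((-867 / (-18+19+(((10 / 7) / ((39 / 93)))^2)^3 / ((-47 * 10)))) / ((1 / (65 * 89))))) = 648404332666219697401 / 4138944469591835326211371310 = 0.00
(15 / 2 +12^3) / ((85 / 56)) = 97188 / 85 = 1143.39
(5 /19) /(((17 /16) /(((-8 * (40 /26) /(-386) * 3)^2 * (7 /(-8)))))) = -4032000 /2033311163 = -0.00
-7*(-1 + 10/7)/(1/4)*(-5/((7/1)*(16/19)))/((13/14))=285/26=10.96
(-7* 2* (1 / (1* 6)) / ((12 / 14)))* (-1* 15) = 245 / 6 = 40.83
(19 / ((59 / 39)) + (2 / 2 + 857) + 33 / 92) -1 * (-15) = 4808763 / 5428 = 885.92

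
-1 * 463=-463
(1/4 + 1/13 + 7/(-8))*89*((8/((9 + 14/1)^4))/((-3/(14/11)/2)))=0.00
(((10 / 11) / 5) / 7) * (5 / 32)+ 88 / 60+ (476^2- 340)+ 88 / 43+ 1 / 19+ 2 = 3415831420523 / 15098160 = 226241.57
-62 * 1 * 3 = -186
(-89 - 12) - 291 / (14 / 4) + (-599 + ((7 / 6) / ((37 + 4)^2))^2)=-783.14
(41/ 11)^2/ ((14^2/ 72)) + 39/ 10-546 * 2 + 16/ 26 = -1082.38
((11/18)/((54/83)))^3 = 761048497/918330048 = 0.83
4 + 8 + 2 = 14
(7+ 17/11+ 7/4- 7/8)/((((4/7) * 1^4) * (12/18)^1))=17409/704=24.73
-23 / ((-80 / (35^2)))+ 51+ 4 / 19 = 122633 / 304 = 403.40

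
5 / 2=2.50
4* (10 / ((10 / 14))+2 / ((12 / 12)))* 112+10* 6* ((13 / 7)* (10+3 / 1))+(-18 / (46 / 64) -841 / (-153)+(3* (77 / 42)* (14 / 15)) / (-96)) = 11294356897 / 1313760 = 8596.97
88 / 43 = 2.05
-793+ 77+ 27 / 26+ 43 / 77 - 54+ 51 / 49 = -10753815 / 14014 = -767.36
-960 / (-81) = 320 / 27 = 11.85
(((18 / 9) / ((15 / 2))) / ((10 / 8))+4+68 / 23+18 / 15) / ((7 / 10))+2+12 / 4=16.96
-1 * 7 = -7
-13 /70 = -0.19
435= 435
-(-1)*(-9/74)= -9/74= -0.12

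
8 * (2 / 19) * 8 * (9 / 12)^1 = 96 / 19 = 5.05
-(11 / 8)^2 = -121 / 64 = -1.89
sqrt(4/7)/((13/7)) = 2 * sqrt(7)/13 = 0.41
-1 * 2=-2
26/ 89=0.29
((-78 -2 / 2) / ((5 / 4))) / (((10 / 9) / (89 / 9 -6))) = -221.20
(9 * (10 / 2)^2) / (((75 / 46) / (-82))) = -11316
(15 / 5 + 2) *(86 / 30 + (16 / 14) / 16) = 617 / 42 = 14.69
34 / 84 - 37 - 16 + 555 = 502.40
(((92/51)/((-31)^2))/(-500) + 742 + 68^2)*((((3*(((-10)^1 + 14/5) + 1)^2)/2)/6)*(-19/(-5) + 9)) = 525986051632/796875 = 660060.93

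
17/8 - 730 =-5823/8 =-727.88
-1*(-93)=93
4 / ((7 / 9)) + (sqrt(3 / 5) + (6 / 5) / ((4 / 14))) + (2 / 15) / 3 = sqrt(15) / 5 + 2957 / 315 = 10.16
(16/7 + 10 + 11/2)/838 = 249/11732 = 0.02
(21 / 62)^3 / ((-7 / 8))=-1323 / 29791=-0.04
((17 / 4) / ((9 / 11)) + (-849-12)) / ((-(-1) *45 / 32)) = -246472 / 405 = -608.57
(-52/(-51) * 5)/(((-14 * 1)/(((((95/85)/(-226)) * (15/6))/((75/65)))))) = 16055/4114782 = 0.00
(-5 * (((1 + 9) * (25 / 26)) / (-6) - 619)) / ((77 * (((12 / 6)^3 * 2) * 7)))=242035 / 672672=0.36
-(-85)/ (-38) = -85/ 38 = -2.24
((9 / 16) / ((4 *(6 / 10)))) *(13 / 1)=195 / 64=3.05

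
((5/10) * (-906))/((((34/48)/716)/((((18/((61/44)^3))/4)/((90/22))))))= -189031.75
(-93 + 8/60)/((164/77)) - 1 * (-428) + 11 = 972679/2460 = 395.40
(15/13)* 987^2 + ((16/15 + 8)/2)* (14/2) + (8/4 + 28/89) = 1124075.20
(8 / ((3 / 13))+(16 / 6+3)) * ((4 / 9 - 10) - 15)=-26741 / 27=-990.41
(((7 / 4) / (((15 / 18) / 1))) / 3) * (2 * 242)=1694 / 5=338.80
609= 609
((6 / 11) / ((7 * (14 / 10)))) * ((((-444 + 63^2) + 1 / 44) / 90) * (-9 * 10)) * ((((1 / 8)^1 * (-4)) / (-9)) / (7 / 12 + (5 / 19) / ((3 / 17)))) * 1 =-342665 / 65219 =-5.25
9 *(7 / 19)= 63 / 19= 3.32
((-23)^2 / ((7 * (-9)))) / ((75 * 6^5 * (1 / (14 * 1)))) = -529 / 2624400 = -0.00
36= 36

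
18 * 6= 108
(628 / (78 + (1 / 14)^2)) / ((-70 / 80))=-140672 / 15289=-9.20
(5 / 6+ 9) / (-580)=-59 / 3480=-0.02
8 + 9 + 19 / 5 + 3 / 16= 20.99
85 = 85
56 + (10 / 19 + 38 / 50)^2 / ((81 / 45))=23116321 / 406125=56.92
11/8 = 1.38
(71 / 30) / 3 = 71 / 90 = 0.79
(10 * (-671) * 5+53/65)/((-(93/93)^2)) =2180697/65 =33549.18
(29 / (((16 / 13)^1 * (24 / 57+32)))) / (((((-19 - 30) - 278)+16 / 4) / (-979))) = 33553 / 15232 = 2.20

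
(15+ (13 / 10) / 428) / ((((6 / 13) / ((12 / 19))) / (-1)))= -834769 / 40660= -20.53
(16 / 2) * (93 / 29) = 25.66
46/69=2/3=0.67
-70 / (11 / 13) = -910 / 11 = -82.73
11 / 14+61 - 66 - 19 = -325 / 14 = -23.21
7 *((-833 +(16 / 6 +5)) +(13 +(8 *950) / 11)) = -28049 / 33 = -849.97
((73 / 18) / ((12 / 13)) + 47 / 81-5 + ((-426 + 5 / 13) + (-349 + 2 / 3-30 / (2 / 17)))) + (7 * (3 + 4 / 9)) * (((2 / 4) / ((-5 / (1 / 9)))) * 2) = -14454331 / 14040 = -1029.51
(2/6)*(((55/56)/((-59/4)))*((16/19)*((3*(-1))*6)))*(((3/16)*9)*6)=26730/7847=3.41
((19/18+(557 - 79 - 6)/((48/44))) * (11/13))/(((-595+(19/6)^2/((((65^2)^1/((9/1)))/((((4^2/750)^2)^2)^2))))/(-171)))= 207378614334762096405029296875/1966182455420494076561556262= 105.47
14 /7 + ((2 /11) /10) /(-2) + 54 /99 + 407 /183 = 4.76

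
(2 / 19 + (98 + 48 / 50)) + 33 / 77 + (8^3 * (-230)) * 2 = -782773183 / 3325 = -235420.51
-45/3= -15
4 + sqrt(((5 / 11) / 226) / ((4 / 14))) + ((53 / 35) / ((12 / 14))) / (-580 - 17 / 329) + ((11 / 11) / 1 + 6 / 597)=sqrt(43505) / 2486 + 5704464707 / 1139296890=5.09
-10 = -10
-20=-20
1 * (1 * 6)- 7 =-1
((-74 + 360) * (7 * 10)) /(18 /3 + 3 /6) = 3080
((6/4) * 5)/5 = 3/2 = 1.50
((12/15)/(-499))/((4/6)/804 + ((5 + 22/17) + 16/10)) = -82008/403846189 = -0.00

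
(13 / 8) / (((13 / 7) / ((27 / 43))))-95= -32491 / 344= -94.45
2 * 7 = 14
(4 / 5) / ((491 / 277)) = 1108 / 2455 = 0.45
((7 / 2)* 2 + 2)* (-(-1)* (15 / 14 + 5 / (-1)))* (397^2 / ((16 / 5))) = -390082275 / 224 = -1741438.73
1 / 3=0.33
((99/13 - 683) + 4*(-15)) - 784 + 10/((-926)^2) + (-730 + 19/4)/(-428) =-7240894073719/4770996464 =-1517.69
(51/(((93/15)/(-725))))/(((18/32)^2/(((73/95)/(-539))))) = 230329600/8571717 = 26.87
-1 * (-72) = 72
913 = 913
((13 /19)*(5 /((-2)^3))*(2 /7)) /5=-13 /532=-0.02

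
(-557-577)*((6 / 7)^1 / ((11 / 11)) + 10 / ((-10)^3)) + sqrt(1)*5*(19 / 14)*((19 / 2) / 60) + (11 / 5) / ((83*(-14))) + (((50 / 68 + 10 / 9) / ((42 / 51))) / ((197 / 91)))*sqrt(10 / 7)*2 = -669024397 / 697200 + 7345*sqrt(70) / 24822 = -957.11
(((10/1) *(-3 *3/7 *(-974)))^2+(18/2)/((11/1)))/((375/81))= 2282229865107/67375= 33873541.60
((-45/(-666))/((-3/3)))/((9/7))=-35/666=-0.05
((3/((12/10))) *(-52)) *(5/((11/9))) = -5850/11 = -531.82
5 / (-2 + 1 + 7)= 5 / 6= 0.83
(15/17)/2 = 15/34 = 0.44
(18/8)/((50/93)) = 837/200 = 4.18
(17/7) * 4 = 9.71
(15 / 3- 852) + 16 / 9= -7607 / 9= -845.22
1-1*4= -3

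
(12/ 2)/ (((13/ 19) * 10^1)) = 57/ 65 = 0.88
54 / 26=27 / 13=2.08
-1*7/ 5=-7/ 5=-1.40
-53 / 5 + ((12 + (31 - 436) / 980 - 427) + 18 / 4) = -421.51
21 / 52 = 0.40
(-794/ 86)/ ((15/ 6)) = -794/ 215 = -3.69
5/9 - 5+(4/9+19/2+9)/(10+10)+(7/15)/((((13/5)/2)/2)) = -13007/4680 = -2.78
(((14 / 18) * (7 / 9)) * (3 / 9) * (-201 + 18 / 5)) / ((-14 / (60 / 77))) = 2.22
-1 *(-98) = 98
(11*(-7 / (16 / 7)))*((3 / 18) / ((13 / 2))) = -539 / 624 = -0.86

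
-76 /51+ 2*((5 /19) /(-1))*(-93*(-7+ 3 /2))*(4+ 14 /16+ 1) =-12272207 /7752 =-1583.10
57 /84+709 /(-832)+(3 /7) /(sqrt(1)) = 1485 /5824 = 0.25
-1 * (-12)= 12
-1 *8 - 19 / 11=-107 / 11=-9.73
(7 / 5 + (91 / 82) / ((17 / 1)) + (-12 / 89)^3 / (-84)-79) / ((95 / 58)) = -77338349004099 / 1633783281725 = -47.34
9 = 9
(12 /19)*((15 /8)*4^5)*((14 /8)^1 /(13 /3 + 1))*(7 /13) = 52920 /247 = 214.25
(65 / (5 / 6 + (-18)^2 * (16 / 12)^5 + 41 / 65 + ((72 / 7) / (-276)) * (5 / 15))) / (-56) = -291525 / 343281724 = -0.00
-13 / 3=-4.33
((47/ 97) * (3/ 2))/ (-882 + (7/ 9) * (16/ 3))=-3807/ 4598188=-0.00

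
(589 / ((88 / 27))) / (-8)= -22.59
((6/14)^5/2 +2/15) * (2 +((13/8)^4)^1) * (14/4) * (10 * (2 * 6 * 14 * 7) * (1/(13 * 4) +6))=815300950497/2609152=312477.37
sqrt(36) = 6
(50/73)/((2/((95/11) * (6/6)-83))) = -20450/803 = -25.47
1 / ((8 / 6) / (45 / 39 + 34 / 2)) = 177 / 13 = 13.62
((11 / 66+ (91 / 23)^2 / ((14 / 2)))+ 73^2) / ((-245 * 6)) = -16921873 / 4665780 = -3.63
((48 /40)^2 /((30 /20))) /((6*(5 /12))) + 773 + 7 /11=1064278 /1375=774.02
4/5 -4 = -16/5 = -3.20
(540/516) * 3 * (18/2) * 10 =12150/43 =282.56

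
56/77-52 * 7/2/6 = -977/33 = -29.61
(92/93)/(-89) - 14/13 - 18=-2053892/107601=-19.09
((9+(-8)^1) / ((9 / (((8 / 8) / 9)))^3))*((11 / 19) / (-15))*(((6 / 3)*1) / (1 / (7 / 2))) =-77 / 151460685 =-0.00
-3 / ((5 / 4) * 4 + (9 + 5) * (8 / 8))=-3 / 19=-0.16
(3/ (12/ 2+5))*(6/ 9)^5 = 32/ 891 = 0.04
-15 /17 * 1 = -15 /17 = -0.88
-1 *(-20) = 20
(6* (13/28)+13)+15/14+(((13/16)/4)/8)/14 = 120845/7168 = 16.86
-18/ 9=-2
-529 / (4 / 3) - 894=-5163 / 4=-1290.75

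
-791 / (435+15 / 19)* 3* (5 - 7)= 10.89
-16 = -16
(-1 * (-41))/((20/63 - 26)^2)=162729/2617924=0.06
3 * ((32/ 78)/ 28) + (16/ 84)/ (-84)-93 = -532930/ 5733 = -92.96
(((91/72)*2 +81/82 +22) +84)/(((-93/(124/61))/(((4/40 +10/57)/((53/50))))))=-126891325/203999067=-0.62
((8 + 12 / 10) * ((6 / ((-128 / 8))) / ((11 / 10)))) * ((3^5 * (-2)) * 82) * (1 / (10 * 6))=229149 / 110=2083.17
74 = 74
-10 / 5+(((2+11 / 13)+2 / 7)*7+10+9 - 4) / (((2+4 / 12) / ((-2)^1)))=-3062 / 91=-33.65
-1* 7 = -7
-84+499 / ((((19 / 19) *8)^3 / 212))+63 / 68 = 268831 / 2176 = 123.54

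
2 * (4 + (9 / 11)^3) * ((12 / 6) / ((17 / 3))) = 72636 / 22627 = 3.21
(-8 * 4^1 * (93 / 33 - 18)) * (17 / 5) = 90848 / 55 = 1651.78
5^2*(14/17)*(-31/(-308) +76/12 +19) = 587525/1122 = 523.64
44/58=22/29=0.76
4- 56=-52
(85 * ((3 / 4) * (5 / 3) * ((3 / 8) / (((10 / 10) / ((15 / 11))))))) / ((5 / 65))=706.32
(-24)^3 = -13824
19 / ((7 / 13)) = 247 / 7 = 35.29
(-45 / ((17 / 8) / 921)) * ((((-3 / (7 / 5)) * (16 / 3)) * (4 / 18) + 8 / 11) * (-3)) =-138813120 / 1309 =-106045.16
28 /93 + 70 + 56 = 11746 /93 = 126.30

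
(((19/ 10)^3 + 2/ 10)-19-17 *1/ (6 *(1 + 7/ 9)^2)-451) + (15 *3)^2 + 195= 112394401/ 64000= 1756.16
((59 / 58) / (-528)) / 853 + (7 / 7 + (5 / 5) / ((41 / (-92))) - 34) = -37746685459 / 1071013152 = -35.24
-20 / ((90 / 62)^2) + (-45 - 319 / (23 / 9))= -1670342 / 9315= -179.32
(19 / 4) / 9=19 / 36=0.53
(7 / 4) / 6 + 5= 127 / 24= 5.29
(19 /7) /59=19 /413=0.05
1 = 1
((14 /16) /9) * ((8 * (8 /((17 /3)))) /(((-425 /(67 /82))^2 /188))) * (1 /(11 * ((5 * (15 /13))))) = 153595624 /12775258546875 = 0.00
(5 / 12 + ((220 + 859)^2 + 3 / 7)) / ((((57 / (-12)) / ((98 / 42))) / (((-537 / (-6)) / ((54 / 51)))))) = -297594186545 / 6156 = -48342135.57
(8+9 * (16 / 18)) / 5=16 / 5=3.20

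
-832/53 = -15.70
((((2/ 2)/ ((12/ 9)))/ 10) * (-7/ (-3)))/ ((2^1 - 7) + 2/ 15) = -21/ 584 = -0.04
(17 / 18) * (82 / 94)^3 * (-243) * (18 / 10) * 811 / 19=-230901959961 / 19726370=-11705.24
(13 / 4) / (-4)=-13 / 16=-0.81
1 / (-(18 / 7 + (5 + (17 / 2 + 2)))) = -14 / 253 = -0.06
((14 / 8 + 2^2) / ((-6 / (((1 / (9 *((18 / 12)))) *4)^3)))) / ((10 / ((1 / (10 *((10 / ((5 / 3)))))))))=-184 / 4428675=-0.00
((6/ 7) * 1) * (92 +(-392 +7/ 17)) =-30558/ 119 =-256.79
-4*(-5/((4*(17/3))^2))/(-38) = -45/43928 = -0.00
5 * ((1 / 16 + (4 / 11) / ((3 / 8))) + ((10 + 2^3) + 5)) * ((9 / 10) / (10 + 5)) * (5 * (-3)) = -108.14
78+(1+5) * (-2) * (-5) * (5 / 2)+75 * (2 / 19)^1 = 235.89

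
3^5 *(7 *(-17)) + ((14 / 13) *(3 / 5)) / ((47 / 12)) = -88340931 / 3055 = -28916.84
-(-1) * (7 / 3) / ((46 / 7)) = 49 / 138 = 0.36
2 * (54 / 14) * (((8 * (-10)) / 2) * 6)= -12960 / 7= -1851.43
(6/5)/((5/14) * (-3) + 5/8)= -336/125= -2.69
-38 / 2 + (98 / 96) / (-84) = -10951 / 576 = -19.01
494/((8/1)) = 247/4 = 61.75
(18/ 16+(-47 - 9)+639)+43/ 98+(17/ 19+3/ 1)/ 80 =2721371/ 4655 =584.61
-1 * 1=-1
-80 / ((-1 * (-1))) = -80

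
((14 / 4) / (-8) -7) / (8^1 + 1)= -119 / 144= -0.83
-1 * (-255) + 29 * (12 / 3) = 371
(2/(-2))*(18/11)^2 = -324/121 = -2.68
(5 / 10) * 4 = 2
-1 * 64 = -64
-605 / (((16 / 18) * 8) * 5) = -17.02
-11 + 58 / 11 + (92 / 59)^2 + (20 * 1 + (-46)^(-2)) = 16.70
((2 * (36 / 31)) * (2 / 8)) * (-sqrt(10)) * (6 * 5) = -55.08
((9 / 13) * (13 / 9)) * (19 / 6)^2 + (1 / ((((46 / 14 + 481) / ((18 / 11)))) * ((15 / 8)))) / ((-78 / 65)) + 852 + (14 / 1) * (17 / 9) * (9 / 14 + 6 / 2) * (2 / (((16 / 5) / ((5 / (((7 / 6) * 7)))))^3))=1454493027061199 / 1684658384640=863.38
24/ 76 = 6/ 19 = 0.32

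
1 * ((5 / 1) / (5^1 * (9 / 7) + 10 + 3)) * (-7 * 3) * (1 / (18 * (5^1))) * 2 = -49 / 408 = -0.12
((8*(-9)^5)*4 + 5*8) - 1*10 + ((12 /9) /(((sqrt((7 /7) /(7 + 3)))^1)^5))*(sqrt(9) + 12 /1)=-1889538 + 2000*sqrt(10)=-1883213.44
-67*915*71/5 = -870531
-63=-63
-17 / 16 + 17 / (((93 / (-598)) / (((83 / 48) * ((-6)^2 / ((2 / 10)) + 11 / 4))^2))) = -18711607139419 / 1714176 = -10915802.78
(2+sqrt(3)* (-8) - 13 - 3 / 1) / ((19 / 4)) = -56 / 19 - 32* sqrt(3) / 19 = -5.86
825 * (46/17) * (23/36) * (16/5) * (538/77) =11384080/357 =31888.18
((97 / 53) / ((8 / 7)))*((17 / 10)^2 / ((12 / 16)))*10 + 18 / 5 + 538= 1918519 / 3180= 603.31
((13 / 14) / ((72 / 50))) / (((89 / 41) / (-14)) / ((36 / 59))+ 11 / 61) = -812825 / 93007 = -8.74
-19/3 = -6.33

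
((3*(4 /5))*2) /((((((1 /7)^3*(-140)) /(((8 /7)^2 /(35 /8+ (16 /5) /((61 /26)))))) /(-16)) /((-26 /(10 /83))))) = -3235135488 /350075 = -9241.26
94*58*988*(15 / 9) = 26932880 / 3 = 8977626.67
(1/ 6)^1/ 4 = 1/ 24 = 0.04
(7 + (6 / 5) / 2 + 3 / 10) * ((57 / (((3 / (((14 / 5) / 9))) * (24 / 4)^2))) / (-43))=-10507 / 348300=-0.03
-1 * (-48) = 48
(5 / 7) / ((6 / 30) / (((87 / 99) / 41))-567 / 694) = 503150 / 5997369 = 0.08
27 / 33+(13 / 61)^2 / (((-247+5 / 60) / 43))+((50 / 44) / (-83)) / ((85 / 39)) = 275164229001 / 342248076566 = 0.80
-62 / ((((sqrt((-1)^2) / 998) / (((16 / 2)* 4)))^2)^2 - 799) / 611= 64493176505753403392 / 507820312018826584653213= 0.00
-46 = -46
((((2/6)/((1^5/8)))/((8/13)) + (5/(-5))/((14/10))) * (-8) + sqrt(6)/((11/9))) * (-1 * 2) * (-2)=-2432/21 + 36 * sqrt(6)/11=-107.79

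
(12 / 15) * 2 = 8 / 5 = 1.60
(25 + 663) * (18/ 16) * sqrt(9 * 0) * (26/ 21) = 0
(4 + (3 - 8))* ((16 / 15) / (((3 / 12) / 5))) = -64 / 3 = -21.33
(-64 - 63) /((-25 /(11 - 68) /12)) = -86868 /25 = -3474.72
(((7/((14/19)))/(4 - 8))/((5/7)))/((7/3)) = -57/40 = -1.42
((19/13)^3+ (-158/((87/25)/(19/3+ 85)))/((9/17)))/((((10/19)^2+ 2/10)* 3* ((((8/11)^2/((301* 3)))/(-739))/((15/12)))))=1402164525491693838325/162501790464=8628609700.16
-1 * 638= -638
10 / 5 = 2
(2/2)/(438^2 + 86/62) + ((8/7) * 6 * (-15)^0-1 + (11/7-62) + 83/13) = -3725499982/77313691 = -48.19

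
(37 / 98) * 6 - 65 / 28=-11 / 196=-0.06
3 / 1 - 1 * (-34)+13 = 50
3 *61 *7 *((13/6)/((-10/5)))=-5551/4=-1387.75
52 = 52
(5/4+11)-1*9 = 13/4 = 3.25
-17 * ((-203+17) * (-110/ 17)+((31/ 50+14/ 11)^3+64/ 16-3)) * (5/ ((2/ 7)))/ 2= -23982271443599/ 133100000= -180182.35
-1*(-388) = 388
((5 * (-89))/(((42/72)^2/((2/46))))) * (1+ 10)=-704880/1127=-625.45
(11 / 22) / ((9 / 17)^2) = 289 / 162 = 1.78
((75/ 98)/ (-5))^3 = -3375/ 941192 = -0.00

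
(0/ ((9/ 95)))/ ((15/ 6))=0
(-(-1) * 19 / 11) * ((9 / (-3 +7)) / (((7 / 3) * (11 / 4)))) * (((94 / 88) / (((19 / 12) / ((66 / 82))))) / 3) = 3807 / 34727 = 0.11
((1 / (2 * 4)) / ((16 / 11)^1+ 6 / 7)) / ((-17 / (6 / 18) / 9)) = -231 / 24208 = -0.01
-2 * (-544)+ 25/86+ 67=99355/86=1155.29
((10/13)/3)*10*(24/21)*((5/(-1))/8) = -500/273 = -1.83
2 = 2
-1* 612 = -612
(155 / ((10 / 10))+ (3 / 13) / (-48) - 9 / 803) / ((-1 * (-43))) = 25886045 / 7182032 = 3.60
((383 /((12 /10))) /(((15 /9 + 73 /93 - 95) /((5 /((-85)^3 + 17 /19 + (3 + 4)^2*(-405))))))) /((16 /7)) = 2077775 /174610306848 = 0.00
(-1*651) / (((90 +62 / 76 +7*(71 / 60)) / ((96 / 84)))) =-848160 / 112973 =-7.51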